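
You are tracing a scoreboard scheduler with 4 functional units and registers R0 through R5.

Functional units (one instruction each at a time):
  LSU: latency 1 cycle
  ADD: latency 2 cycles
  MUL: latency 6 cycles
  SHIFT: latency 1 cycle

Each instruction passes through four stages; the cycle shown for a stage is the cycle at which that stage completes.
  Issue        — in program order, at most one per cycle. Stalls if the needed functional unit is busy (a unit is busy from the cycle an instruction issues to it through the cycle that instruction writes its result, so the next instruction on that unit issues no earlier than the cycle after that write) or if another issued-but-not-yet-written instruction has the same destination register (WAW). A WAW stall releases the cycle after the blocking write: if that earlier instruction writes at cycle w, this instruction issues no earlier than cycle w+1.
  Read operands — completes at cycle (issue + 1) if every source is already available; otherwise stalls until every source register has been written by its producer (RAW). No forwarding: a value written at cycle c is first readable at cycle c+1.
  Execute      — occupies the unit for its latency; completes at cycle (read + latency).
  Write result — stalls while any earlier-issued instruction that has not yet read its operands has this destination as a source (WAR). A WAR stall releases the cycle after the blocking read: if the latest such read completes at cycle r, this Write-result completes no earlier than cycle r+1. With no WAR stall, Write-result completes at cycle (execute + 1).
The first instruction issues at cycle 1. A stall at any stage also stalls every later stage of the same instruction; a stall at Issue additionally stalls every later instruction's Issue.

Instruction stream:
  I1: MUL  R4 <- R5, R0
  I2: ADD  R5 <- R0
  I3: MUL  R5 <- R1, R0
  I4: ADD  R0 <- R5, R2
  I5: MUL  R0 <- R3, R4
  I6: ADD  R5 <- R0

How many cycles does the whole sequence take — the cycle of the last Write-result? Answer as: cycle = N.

cycle = 35

[I1] 1/2/8/9
[I2] 2/3/5/6
[I3] 10/11/17/18  (struct: MUL busy until I1 writes@9)
[I4] 11/19/21/22  (RAW R5: wait I3 write@18)
[I5] 23/24/30/31  (WAW R0: wait I4 write@22)
[I6] 24/32/34/35  (RAW R0: wait I5 write@31)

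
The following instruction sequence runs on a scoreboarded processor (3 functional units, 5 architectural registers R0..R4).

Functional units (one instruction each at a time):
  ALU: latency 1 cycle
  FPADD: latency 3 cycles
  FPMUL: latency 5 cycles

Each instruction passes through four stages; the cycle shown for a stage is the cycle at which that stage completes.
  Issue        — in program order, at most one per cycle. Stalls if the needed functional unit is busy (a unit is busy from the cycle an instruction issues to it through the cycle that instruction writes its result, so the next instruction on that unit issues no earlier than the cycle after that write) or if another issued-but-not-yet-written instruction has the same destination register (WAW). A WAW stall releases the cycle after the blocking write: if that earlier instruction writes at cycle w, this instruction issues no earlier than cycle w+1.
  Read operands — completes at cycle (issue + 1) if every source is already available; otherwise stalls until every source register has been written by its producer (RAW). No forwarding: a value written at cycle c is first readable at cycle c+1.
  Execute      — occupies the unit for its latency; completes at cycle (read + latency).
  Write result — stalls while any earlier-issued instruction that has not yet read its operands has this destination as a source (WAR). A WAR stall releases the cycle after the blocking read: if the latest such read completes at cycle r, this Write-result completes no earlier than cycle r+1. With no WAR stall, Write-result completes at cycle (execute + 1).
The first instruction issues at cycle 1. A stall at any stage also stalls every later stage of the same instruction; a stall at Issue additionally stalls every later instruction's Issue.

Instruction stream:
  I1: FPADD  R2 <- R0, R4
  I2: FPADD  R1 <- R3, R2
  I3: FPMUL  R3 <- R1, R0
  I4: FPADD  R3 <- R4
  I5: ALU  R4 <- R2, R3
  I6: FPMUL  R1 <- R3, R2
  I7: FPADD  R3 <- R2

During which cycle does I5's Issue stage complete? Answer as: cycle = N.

cycle = 21

cycle 1: I1→FPADD
cycle 2: I1 RO
cycle 5: I1 EX
cycle 6: I1 WR R2
cycle 7: I2→FPADD
cycle 8: I2 RO | I3→FPMUL
cycle 11: I2 EX
cycle 12: I2 WR R1
cycle 13: I3 RO
cycle 18: I3 EX
cycle 19: I3 WR R3
cycle 20: I4→FPADD
cycle 21: I4 RO | I5→ALU
cycle 22: I6→FPMUL
cycle 24: I4 EX
cycle 25: I4 WR R3
cycle 26: I5 RO | I6 RO | I7→FPADD
cycle 27: I5 EX | I7 RO
cycle 28: I5 WR R4
cycle 30: I7 EX
cycle 31: I6 EX | I7 WR R3
cycle 32: I6 WR R1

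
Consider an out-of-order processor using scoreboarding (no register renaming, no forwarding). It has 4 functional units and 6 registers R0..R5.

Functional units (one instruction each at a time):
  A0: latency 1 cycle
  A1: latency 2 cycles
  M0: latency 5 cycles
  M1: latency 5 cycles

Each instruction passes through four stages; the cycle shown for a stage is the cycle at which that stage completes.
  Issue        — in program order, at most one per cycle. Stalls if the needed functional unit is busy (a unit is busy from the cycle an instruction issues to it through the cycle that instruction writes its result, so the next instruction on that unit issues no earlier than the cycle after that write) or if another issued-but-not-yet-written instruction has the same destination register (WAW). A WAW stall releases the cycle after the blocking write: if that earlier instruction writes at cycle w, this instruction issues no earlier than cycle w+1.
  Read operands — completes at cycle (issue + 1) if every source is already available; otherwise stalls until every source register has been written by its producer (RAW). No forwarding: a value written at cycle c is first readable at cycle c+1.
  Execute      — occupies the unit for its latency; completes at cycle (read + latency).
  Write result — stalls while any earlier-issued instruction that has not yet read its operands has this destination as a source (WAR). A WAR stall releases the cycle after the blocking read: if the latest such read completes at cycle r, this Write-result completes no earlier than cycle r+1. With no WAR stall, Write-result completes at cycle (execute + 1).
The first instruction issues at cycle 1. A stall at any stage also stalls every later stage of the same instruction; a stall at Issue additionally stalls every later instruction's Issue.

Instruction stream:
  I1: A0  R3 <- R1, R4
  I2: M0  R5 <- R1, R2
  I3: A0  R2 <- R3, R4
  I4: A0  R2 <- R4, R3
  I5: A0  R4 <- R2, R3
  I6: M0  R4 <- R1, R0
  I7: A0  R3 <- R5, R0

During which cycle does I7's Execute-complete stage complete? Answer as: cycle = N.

cycle = 20

1) issue 1, read 2, done 3, write 4
2) issue 2, read 3, done 8, write 9
3) issue 5, read 6, done 7, write 8  <struct: A0 busy until I1 writes@4>
4) issue 9, read 10, done 11, write 12  <struct: A0 busy until I3 writes@8>
5) issue 13, read 14, done 15, write 16  <struct: A0 busy until I4 writes@12>
6) issue 17, read 18, done 23, write 24  <WAW R4: wait I5 write@16>
7) issue 18, read 19, done 20, write 21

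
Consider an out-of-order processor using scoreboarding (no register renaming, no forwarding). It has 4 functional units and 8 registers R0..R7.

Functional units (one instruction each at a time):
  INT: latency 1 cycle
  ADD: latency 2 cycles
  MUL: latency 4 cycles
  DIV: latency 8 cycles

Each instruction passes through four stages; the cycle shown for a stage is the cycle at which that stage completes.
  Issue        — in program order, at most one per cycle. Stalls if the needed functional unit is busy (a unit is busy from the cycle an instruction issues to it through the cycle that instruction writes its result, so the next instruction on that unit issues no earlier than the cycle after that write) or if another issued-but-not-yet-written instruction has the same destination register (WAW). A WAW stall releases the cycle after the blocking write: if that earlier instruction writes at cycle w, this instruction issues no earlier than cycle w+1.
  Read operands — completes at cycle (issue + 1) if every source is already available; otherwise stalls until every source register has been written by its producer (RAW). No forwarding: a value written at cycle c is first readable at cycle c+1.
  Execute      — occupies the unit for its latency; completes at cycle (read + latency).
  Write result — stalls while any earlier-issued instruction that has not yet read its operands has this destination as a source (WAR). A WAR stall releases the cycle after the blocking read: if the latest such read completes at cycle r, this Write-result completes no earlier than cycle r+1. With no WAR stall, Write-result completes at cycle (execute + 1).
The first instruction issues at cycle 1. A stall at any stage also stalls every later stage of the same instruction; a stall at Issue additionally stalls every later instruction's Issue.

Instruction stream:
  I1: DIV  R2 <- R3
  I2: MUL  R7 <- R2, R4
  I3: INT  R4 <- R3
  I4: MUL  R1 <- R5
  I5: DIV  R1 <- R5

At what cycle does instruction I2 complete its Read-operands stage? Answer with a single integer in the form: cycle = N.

cycle = 12

  I1 | 1 | 2 | 10 | 11
  I2 | 2 | 12 | 16 | 17   RAW R2: wait I1 write@11
  I3 | 3 | 4 | 5 | 13   WAR R4: wait I2 read@12
  I4 | 18 | 19 | 23 | 24   struct: MUL busy until I2 writes@17
  I5 | 25 | 26 | 34 | 35   WAW R1: wait I4 write@24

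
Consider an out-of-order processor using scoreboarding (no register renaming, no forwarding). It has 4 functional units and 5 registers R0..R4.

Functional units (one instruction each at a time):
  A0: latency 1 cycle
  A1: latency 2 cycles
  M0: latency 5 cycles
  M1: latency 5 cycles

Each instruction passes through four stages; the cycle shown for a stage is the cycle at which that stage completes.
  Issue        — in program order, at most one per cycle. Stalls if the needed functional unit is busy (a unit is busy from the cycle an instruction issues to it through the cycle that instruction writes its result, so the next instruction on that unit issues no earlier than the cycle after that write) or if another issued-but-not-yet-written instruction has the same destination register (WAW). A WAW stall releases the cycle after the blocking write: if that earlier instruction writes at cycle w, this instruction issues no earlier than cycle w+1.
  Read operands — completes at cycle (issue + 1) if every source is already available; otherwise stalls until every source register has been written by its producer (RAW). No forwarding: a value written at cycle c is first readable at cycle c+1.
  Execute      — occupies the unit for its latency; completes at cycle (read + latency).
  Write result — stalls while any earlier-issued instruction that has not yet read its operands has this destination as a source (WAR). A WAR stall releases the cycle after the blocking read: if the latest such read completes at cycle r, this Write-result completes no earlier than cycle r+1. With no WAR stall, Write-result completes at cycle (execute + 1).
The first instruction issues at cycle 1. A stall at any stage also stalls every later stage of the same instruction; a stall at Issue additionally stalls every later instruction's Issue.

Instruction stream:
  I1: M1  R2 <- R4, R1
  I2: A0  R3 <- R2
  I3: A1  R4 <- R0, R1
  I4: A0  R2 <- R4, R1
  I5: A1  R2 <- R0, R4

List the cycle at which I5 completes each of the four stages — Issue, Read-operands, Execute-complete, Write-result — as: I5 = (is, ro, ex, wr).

I1 -> (1, 2, 7, 8)
I2 -> (2, 9, 10, 11)  // RAW R2: wait I1 write@8
I3 -> (3, 4, 6, 7)
I4 -> (12, 13, 14, 15)  // struct: A0 busy until I2 writes@11
I5 -> (16, 17, 19, 20)  // WAW R2: wait I4 write@15

I5 = (16, 17, 19, 20)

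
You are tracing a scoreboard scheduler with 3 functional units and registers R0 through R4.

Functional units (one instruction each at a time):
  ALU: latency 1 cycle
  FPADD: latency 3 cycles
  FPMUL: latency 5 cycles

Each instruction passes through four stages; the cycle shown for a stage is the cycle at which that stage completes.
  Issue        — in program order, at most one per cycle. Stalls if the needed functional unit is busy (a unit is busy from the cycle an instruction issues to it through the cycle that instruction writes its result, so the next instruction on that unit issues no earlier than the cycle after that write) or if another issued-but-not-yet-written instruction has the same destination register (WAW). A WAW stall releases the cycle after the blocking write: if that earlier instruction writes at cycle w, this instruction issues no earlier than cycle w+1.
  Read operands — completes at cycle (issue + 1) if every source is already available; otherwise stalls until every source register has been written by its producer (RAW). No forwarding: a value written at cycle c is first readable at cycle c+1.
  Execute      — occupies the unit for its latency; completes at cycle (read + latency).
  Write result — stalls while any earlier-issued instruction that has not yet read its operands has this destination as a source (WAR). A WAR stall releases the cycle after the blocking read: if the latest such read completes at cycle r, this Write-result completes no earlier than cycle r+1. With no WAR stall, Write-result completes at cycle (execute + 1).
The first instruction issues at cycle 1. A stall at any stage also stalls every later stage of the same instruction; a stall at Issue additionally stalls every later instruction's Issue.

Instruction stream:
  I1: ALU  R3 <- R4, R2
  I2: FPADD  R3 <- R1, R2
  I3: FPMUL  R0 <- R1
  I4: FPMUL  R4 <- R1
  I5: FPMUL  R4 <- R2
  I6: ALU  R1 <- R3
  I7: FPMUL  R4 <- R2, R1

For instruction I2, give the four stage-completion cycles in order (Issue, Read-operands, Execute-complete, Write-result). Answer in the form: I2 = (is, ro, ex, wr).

[1] I1 issues→ALU
[2] I1 reads
[3] I1 exec-done
[4] I1 writes R3
[5] I2 issues→FPADD
[6] I2 reads · I3 issues→FPMUL
[7] I3 reads
[9] I2 exec-done
[10] I2 writes R3
[12] I3 exec-done
[13] I3 writes R0
[14] I4 issues→FPMUL
[15] I4 reads
[20] I4 exec-done
[21] I4 writes R4
[22] I5 issues→FPMUL
[23] I5 reads · I6 issues→ALU
[24] I6 reads
[25] I6 exec-done
[26] I6 writes R1
[28] I5 exec-done
[29] I5 writes R4
[30] I7 issues→FPMUL
[31] I7 reads
[36] I7 exec-done
[37] I7 writes R4

I2 = (5, 6, 9, 10)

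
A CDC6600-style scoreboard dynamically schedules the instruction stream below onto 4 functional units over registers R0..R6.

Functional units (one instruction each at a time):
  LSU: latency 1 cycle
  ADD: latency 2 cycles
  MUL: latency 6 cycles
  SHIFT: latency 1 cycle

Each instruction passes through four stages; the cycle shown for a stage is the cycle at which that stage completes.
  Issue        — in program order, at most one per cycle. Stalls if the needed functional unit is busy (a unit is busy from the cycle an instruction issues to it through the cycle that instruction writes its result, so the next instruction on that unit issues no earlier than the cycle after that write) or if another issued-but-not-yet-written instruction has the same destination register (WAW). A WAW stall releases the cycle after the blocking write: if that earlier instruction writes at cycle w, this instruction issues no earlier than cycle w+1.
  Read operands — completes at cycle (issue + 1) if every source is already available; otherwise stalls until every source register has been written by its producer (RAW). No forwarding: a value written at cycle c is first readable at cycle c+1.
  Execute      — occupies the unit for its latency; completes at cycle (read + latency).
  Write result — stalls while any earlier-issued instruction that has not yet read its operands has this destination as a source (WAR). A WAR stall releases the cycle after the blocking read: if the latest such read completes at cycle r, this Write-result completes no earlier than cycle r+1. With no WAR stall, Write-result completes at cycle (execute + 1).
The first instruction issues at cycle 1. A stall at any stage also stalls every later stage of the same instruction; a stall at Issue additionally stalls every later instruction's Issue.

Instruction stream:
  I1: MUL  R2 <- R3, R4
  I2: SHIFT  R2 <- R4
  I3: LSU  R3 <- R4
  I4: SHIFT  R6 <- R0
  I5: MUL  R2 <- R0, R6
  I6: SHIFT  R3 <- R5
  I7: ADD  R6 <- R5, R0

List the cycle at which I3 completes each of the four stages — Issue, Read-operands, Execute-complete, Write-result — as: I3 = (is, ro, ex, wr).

[I1] 1/2/8/9
[I2] 10/11/12/13  (WAW R2: wait I1 write@9)
[I3] 11/12/13/14
[I4] 14/15/16/17  (struct: SHIFT busy until I2 writes@13)
[I5] 15/18/24/25  (RAW R6: wait I4 write@17)
[I6] 18/19/20/21  (struct: SHIFT busy until I4 writes@17)
[I7] 19/20/22/23

I3 = (11, 12, 13, 14)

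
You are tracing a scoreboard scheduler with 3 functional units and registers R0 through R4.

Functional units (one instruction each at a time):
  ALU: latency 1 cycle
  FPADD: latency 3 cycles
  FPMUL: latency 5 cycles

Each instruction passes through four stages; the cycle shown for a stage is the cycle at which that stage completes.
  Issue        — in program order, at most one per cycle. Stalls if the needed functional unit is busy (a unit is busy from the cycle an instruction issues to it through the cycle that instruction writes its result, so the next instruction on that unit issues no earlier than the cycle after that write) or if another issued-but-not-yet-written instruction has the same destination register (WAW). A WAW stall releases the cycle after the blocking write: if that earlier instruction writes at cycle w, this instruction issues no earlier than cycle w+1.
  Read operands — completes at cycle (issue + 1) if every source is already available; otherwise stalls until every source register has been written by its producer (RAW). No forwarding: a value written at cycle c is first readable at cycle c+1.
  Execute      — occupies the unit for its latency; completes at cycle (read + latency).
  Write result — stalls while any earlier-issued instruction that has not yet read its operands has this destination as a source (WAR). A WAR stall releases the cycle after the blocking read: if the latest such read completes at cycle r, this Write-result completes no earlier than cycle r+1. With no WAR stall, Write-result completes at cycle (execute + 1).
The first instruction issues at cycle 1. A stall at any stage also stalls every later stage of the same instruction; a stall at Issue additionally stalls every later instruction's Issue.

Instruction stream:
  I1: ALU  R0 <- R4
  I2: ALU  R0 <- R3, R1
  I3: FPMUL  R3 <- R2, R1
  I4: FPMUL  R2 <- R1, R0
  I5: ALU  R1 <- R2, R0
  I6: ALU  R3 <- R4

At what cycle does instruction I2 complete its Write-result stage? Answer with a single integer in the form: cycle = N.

cycle = 8

[I1] 1/2/3/4
[I2] 5/6/7/8  (struct: ALU busy until I1 writes@4)
[I3] 6/7/12/13
[I4] 14/15/20/21  (struct: FPMUL busy until I3 writes@13)
[I5] 15/22/23/24  (RAW R2: wait I4 write@21)
[I6] 25/26/27/28  (struct: ALU busy until I5 writes@24)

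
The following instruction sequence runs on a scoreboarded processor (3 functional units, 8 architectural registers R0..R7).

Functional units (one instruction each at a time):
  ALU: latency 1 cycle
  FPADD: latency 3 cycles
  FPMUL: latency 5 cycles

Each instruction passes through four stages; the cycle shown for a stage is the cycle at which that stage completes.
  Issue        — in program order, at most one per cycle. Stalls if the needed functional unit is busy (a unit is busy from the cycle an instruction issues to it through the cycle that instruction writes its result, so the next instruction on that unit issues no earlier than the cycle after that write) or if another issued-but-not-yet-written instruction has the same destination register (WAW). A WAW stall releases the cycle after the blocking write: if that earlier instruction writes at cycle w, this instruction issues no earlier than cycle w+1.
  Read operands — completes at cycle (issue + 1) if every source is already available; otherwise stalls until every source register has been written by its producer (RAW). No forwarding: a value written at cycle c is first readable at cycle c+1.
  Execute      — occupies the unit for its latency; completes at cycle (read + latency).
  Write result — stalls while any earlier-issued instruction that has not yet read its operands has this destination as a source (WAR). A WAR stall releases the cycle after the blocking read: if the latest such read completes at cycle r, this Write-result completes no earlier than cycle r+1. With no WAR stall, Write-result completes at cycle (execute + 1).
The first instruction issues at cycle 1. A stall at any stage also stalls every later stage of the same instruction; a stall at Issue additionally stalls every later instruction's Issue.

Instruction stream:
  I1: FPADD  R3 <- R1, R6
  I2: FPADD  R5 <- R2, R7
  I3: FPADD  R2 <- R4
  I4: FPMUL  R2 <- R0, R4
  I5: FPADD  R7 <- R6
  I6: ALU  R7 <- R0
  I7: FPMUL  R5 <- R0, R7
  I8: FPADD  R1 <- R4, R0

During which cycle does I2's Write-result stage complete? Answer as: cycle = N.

I1 -> (1, 2, 5, 6)
I2 -> (7, 8, 11, 12)  // struct: FPADD busy until I1 writes@6
I3 -> (13, 14, 17, 18)  // struct: FPADD busy until I2 writes@12
I4 -> (19, 20, 25, 26)  // WAW R2: wait I3 write@18
I5 -> (20, 21, 24, 25)
I6 -> (26, 27, 28, 29)  // WAW R7: wait I5 write@25
I7 -> (27, 30, 35, 36)  // RAW R7: wait I6 write@29
I8 -> (28, 29, 32, 33)

cycle = 12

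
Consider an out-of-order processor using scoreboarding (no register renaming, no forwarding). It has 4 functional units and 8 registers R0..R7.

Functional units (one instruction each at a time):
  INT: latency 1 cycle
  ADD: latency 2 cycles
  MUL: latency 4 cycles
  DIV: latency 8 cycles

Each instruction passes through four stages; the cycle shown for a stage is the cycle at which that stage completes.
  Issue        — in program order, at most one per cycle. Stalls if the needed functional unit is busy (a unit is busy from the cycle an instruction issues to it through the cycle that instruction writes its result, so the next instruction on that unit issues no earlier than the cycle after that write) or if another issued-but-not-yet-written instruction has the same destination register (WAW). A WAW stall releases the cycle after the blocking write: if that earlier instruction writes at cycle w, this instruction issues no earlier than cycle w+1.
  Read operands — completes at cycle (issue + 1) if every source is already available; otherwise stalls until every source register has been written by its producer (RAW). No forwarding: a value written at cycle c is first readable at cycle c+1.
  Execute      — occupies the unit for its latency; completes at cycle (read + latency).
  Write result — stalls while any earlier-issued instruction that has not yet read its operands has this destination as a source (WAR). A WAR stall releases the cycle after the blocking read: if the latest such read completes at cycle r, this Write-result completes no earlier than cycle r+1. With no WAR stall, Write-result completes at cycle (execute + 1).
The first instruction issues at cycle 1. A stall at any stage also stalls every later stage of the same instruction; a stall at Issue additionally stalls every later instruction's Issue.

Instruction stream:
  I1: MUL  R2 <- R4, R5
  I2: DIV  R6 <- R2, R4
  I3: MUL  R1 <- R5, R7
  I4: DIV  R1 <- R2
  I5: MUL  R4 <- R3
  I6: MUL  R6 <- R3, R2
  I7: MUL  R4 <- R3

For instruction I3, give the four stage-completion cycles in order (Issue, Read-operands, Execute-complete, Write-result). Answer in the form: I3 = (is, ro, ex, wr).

I3 = (8, 9, 13, 14)

c1: I1→MUL
c2: I1 RO; I2→DIV
c6: I1 EX
c7: I1 WR R2
c8: I2 RO; I3→MUL
c9: I3 RO
c13: I3 EX
c14: I3 WR R1
c16: I2 EX
c17: I2 WR R6
c18: I4→DIV
c19: I4 RO; I5→MUL
c20: I5 RO
c24: I5 EX
c25: I5 WR R4
c26: I6→MUL
c27: I4 EX; I6 RO
c28: I4 WR R1
c31: I6 EX
c32: I6 WR R6
c33: I7→MUL
c34: I7 RO
c38: I7 EX
c39: I7 WR R4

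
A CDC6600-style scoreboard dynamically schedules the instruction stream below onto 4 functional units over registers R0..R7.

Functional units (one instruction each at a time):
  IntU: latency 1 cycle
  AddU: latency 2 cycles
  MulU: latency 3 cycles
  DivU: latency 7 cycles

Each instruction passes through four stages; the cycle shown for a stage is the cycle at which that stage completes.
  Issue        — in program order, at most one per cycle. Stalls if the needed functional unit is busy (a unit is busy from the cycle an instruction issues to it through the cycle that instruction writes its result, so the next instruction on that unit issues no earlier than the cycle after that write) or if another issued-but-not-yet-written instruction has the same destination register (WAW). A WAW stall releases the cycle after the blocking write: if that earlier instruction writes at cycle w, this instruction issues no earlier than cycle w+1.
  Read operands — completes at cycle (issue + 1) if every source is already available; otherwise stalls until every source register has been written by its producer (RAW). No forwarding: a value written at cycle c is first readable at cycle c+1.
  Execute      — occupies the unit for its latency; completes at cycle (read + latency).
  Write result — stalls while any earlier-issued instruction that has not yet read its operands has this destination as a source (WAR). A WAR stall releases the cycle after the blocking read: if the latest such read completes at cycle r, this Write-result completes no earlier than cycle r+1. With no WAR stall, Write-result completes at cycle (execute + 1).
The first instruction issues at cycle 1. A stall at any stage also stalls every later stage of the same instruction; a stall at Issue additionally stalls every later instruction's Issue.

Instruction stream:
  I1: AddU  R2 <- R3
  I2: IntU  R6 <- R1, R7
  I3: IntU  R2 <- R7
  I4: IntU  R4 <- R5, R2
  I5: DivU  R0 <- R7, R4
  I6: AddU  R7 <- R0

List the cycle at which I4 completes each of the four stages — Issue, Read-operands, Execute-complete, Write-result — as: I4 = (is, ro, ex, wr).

  I1 | 1 | 2 | 4 | 5
  I2 | 2 | 3 | 4 | 5
  I3 | 6 | 7 | 8 | 9   struct: IntU busy until I2 writes@5
  I4 | 10 | 11 | 12 | 13   struct: IntU busy until I3 writes@9
  I5 | 11 | 14 | 21 | 22   RAW R4: wait I4 write@13
  I6 | 12 | 23 | 25 | 26   RAW R0: wait I5 write@22

I4 = (10, 11, 12, 13)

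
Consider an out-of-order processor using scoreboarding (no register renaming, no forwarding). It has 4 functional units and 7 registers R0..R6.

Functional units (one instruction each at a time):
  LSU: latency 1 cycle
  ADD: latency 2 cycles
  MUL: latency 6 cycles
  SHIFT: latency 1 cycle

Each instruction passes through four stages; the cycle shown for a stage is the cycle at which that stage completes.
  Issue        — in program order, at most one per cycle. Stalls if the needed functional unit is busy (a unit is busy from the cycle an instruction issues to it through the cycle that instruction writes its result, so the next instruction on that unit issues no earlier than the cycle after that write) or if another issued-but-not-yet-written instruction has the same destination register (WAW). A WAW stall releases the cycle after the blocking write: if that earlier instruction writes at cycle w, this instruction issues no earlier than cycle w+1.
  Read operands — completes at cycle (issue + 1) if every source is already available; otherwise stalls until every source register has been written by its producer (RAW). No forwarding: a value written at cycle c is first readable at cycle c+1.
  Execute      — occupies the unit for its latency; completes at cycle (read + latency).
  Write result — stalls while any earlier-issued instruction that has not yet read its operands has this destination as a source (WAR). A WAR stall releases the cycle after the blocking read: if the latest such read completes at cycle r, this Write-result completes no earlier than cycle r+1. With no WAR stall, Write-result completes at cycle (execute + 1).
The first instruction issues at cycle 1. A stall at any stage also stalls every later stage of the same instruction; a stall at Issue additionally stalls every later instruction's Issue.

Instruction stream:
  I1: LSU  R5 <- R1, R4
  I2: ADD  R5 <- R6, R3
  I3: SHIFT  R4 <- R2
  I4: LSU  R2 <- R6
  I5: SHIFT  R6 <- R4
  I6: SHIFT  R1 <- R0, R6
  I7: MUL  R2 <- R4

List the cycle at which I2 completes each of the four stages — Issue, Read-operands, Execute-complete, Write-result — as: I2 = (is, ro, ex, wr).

I2 = (5, 6, 8, 9)

I1: IS=1 RO=2 EX=3 WR=4
I2: IS=5 RO=6 EX=8 WR=9  [WAW R5: wait I1 write@4]
I3: IS=6 RO=7 EX=8 WR=9
I4: IS=7 RO=8 EX=9 WR=10
I5: IS=10 RO=11 EX=12 WR=13  [struct: SHIFT busy until I3 writes@9]
I6: IS=14 RO=15 EX=16 WR=17  [struct: SHIFT busy until I5 writes@13]
I7: IS=15 RO=16 EX=22 WR=23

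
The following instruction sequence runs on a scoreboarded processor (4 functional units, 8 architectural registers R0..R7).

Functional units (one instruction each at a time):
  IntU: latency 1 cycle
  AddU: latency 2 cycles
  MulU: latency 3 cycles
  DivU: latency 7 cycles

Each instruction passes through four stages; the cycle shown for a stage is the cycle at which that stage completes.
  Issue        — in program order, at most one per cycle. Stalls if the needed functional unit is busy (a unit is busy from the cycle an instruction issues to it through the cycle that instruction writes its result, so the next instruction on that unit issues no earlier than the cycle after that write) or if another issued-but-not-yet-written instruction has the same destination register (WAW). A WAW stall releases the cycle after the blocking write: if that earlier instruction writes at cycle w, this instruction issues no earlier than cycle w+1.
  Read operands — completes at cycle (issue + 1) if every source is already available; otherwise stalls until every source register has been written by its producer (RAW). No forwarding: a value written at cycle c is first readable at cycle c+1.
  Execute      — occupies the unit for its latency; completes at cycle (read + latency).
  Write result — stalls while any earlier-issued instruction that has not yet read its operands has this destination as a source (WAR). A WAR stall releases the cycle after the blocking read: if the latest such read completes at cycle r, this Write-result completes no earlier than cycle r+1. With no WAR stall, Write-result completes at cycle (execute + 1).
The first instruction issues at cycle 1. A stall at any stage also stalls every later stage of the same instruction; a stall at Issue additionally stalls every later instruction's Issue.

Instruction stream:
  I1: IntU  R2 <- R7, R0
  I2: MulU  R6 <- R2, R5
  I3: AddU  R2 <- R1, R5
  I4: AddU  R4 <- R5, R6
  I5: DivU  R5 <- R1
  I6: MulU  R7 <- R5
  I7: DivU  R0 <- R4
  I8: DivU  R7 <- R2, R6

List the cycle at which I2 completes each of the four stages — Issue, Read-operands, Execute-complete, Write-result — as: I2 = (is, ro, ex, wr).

I2 = (2, 5, 8, 9)

[I1] 1/2/3/4
[I2] 2/5/8/9  (RAW R2: wait I1 write@4)
[I3] 5/6/8/9  (WAW R2: wait I1 write@4)
[I4] 10/11/13/14  (struct: AddU busy until I3 writes@9)
[I5] 11/12/19/20
[I6] 12/21/24/25  (RAW R5: wait I5 write@20)
[I7] 21/22/29/30  (struct: DivU busy until I5 writes@20)
[I8] 31/32/39/40  (struct: DivU busy until I7 writes@30)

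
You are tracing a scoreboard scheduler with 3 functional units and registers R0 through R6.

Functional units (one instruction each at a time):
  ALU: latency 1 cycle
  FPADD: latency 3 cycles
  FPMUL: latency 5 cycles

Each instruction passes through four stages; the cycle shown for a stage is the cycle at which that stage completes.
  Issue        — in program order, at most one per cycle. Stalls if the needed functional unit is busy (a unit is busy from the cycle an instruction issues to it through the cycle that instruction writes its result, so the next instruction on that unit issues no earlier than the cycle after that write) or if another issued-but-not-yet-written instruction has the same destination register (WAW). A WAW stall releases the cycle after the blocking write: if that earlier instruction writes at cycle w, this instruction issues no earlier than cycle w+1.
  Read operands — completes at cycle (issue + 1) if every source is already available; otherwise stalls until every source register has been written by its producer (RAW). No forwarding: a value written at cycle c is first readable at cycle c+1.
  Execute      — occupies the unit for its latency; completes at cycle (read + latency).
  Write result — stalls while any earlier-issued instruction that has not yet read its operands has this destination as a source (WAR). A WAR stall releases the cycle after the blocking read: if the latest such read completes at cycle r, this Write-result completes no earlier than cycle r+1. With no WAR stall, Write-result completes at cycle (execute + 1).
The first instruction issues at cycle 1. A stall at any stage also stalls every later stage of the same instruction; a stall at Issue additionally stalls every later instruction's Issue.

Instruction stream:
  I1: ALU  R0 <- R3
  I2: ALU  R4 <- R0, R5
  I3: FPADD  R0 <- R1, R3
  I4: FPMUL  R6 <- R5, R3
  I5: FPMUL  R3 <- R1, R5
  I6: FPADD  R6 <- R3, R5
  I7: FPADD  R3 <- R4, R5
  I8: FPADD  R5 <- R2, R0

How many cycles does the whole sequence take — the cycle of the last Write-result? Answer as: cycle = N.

cycle = 39

[I1] 1/2/3/4
[I2] 5/6/7/8  (struct: ALU busy until I1 writes@4)
[I3] 6/7/10/11
[I4] 7/8/13/14
[I5] 15/16/21/22  (struct: FPMUL busy until I4 writes@14)
[I6] 16/23/26/27  (RAW R3: wait I5 write@22)
[I7] 28/29/32/33  (struct: FPADD busy until I6 writes@27)
[I8] 34/35/38/39  (struct: FPADD busy until I7 writes@33)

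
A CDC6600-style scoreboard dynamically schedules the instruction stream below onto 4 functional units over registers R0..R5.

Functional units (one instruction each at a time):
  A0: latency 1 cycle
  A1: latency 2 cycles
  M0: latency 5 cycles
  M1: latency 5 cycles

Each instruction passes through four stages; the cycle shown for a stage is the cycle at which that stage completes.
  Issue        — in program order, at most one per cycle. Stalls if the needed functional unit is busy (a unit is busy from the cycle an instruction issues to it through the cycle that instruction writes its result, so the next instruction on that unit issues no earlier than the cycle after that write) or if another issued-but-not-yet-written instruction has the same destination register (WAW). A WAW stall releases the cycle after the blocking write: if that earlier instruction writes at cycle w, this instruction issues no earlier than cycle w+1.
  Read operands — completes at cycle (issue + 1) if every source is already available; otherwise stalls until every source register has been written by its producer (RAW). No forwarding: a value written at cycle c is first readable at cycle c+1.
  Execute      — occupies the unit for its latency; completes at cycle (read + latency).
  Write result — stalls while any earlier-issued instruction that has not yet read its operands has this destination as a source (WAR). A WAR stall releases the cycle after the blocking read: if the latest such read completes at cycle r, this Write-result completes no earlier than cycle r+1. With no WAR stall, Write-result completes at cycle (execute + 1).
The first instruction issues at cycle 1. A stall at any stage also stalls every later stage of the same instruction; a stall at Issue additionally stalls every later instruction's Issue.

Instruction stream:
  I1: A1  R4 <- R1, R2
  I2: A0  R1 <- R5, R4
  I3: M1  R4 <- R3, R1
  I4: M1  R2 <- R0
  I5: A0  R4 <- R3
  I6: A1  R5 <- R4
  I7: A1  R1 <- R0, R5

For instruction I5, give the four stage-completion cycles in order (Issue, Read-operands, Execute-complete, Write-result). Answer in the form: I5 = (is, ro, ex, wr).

I5 = (17, 18, 19, 20)

I1: IS=1 RO=2 EX=4 WR=5
I2: IS=2 RO=6 EX=7 WR=8  [RAW R4: wait I1 write@5]
I3: IS=6 RO=9 EX=14 WR=15  [WAW R4: wait I1 write@5; RAW R1: wait I2 write@8]
I4: IS=16 RO=17 EX=22 WR=23  [struct: M1 busy until I3 writes@15]
I5: IS=17 RO=18 EX=19 WR=20
I6: IS=18 RO=21 EX=23 WR=24  [RAW R4: wait I5 write@20]
I7: IS=25 RO=26 EX=28 WR=29  [struct: A1 busy until I6 writes@24]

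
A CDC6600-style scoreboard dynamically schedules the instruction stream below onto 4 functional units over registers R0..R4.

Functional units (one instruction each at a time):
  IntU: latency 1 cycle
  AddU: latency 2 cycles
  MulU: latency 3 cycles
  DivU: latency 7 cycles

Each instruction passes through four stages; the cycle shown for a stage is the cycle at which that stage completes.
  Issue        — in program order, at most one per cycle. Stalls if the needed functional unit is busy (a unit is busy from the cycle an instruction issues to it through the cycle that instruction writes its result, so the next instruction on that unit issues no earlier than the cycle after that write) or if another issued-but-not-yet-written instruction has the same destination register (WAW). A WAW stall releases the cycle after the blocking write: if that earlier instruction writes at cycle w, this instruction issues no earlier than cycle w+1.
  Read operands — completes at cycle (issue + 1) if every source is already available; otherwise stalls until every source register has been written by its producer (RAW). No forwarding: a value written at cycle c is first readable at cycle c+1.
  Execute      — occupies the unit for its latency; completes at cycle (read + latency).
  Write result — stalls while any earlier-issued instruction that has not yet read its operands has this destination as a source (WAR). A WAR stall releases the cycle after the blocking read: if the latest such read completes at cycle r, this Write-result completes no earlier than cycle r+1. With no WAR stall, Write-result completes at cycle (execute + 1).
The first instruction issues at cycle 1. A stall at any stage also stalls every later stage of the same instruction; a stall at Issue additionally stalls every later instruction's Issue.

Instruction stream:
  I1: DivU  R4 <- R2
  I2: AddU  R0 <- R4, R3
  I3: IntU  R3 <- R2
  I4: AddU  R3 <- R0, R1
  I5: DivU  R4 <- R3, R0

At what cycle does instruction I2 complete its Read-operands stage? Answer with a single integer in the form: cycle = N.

t=1  issue I1 (DivU)
t=2  I1 read-ops · issue I2 (AddU)
t=3  issue I3 (IntU)
t=4  I3 read-ops
t=5  I3 finished on IntU
t=9  I1 finished on DivU
t=10  I1→R4
t=11  I2 read-ops
t=12  I3→R3
t=13  I2 finished on AddU
t=14  I2→R0
t=15  issue I4 (AddU)
t=16  I4 read-ops · issue I5 (DivU)
t=18  I4 finished on AddU
t=19  I4→R3
t=20  I5 read-ops
t=27  I5 finished on DivU
t=28  I5→R4

cycle = 11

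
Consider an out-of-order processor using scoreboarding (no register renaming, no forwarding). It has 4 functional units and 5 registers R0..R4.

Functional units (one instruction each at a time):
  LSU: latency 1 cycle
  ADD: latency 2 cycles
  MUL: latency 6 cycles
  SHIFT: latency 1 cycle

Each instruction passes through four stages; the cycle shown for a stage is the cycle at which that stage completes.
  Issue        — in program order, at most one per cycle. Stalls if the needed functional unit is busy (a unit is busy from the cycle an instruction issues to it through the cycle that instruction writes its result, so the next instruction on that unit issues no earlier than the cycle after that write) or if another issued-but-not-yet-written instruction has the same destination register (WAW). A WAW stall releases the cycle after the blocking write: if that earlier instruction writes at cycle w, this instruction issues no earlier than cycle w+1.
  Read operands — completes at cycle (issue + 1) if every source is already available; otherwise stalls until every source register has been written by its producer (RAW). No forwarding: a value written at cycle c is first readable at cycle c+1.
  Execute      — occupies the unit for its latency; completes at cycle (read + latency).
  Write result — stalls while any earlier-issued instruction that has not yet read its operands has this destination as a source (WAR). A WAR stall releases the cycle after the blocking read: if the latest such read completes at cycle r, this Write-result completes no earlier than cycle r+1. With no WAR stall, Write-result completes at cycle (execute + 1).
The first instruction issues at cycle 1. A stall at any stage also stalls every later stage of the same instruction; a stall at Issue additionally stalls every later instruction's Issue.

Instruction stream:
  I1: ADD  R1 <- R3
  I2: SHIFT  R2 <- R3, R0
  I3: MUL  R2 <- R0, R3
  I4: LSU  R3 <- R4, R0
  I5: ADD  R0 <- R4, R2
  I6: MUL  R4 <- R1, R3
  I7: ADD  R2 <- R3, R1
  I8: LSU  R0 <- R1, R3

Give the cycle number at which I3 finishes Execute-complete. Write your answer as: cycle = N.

cycle 1: I1→ADD
cycle 2: I1 RO · I2→SHIFT
cycle 3: I2 RO
cycle 4: I1 EX · I2 EX
cycle 5: I1 WR R1 · I2 WR R2
cycle 6: I3→MUL
cycle 7: I3 RO · I4→LSU
cycle 8: I4 RO · I5→ADD
cycle 9: I4 EX
cycle 10: I4 WR R3
cycle 13: I3 EX
cycle 14: I3 WR R2
cycle 15: I5 RO · I6→MUL
cycle 16: I6 RO
cycle 17: I5 EX
cycle 18: I5 WR R0
cycle 19: I7→ADD
cycle 20: I7 RO · I8→LSU
cycle 21: I8 RO
cycle 22: I6 EX · I7 EX · I8 EX
cycle 23: I6 WR R4 · I7 WR R2 · I8 WR R0

cycle = 13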